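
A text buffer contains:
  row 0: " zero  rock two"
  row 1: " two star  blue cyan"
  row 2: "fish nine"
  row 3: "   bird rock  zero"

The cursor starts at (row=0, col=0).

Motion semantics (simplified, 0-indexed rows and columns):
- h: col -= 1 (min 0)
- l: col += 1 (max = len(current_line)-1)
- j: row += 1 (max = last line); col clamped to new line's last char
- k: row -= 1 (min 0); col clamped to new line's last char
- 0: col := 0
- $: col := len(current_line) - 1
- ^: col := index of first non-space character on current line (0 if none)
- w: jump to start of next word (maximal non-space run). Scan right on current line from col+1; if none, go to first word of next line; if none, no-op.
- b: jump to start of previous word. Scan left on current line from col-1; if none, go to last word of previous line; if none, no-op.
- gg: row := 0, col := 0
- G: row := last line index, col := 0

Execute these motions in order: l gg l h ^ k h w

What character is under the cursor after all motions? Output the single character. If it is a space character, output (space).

After 1 (l): row=0 col=1 char='z'
After 2 (gg): row=0 col=0 char='_'
After 3 (l): row=0 col=1 char='z'
After 4 (h): row=0 col=0 char='_'
After 5 (^): row=0 col=1 char='z'
After 6 (k): row=0 col=1 char='z'
After 7 (h): row=0 col=0 char='_'
After 8 (w): row=0 col=1 char='z'

Answer: z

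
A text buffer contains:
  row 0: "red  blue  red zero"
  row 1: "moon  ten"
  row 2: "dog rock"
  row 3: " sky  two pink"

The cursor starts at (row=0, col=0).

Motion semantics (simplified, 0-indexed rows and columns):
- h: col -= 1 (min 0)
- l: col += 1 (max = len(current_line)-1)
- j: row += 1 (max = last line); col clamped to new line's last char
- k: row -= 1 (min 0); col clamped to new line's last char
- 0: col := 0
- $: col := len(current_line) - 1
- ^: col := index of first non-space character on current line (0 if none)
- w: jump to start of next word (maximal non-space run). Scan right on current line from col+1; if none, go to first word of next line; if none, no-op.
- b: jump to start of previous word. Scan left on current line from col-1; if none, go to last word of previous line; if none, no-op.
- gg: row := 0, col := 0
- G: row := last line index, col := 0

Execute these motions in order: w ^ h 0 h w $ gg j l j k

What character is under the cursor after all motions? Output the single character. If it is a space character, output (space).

Answer: o

Derivation:
After 1 (w): row=0 col=5 char='b'
After 2 (^): row=0 col=0 char='r'
After 3 (h): row=0 col=0 char='r'
After 4 (0): row=0 col=0 char='r'
After 5 (h): row=0 col=0 char='r'
After 6 (w): row=0 col=5 char='b'
After 7 ($): row=0 col=18 char='o'
After 8 (gg): row=0 col=0 char='r'
After 9 (j): row=1 col=0 char='m'
After 10 (l): row=1 col=1 char='o'
After 11 (j): row=2 col=1 char='o'
After 12 (k): row=1 col=1 char='o'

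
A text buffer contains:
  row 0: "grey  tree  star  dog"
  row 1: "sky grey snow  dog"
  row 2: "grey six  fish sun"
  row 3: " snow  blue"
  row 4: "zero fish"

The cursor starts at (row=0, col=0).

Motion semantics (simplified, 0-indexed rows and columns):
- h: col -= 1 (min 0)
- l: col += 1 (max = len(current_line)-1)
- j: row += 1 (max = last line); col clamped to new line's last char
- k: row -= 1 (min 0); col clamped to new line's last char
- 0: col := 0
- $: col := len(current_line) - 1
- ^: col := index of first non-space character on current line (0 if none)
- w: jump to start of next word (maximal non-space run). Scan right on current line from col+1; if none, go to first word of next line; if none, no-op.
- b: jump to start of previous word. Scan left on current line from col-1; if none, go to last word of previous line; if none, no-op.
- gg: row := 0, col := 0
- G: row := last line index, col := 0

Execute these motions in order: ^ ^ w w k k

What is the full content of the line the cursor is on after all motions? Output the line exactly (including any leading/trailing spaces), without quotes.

Answer: grey  tree  star  dog

Derivation:
After 1 (^): row=0 col=0 char='g'
After 2 (^): row=0 col=0 char='g'
After 3 (w): row=0 col=6 char='t'
After 4 (w): row=0 col=12 char='s'
After 5 (k): row=0 col=12 char='s'
After 6 (k): row=0 col=12 char='s'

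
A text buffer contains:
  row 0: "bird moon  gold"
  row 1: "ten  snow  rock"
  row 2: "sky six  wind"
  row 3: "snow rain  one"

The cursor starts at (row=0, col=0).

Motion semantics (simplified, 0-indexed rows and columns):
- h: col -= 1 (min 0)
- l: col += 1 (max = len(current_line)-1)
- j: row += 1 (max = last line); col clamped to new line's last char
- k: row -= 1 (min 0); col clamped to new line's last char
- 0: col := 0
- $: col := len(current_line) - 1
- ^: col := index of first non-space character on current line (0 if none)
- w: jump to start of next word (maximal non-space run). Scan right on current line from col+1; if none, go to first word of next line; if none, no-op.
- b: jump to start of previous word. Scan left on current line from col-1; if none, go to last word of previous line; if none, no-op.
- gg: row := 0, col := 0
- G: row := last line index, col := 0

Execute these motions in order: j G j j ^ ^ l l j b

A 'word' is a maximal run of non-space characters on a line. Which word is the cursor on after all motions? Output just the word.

Answer: snow

Derivation:
After 1 (j): row=1 col=0 char='t'
After 2 (G): row=3 col=0 char='s'
After 3 (j): row=3 col=0 char='s'
After 4 (j): row=3 col=0 char='s'
After 5 (^): row=3 col=0 char='s'
After 6 (^): row=3 col=0 char='s'
After 7 (l): row=3 col=1 char='n'
After 8 (l): row=3 col=2 char='o'
After 9 (j): row=3 col=2 char='o'
After 10 (b): row=3 col=0 char='s'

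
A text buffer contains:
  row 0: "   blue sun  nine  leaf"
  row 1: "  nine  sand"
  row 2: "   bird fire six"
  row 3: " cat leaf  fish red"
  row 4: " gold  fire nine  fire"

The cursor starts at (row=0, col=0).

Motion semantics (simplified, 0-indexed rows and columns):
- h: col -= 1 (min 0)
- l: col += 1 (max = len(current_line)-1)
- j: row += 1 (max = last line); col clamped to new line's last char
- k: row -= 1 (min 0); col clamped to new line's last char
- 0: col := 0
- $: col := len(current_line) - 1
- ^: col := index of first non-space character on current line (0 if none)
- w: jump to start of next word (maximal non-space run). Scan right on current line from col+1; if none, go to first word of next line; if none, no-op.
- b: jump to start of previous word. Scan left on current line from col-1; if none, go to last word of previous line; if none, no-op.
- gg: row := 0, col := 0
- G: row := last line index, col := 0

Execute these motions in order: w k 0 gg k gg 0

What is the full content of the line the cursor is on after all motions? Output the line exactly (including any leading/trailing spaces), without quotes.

After 1 (w): row=0 col=3 char='b'
After 2 (k): row=0 col=3 char='b'
After 3 (0): row=0 col=0 char='_'
After 4 (gg): row=0 col=0 char='_'
After 5 (k): row=0 col=0 char='_'
After 6 (gg): row=0 col=0 char='_'
After 7 (0): row=0 col=0 char='_'

Answer:    blue sun  nine  leaf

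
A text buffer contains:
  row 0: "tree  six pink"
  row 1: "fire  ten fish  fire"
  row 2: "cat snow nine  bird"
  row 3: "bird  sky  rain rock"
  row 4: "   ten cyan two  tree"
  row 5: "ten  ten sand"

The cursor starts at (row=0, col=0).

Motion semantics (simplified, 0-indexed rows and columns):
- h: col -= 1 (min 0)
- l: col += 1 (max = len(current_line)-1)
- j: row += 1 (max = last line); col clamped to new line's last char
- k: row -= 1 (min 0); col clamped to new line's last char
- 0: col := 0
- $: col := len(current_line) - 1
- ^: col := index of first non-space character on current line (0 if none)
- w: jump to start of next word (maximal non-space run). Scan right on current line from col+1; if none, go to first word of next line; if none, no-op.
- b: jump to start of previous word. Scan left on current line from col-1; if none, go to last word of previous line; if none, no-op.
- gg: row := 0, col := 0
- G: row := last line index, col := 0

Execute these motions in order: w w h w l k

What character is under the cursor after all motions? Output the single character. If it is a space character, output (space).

After 1 (w): row=0 col=6 char='s'
After 2 (w): row=0 col=10 char='p'
After 3 (h): row=0 col=9 char='_'
After 4 (w): row=0 col=10 char='p'
After 5 (l): row=0 col=11 char='i'
After 6 (k): row=0 col=11 char='i'

Answer: i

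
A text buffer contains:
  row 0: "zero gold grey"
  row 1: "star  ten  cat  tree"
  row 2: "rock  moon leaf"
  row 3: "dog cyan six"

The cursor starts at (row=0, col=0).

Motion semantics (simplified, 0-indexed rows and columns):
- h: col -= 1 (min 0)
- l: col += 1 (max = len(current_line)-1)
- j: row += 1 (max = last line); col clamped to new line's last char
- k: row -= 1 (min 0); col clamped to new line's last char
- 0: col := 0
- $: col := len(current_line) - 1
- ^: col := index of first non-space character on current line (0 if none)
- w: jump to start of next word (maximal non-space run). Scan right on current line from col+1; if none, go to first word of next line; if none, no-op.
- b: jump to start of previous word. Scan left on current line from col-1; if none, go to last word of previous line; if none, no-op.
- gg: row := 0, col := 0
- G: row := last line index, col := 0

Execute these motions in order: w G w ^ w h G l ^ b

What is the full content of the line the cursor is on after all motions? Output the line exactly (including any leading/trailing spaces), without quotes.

After 1 (w): row=0 col=5 char='g'
After 2 (G): row=3 col=0 char='d'
After 3 (w): row=3 col=4 char='c'
After 4 (^): row=3 col=0 char='d'
After 5 (w): row=3 col=4 char='c'
After 6 (h): row=3 col=3 char='_'
After 7 (G): row=3 col=0 char='d'
After 8 (l): row=3 col=1 char='o'
After 9 (^): row=3 col=0 char='d'
After 10 (b): row=2 col=11 char='l'

Answer: rock  moon leaf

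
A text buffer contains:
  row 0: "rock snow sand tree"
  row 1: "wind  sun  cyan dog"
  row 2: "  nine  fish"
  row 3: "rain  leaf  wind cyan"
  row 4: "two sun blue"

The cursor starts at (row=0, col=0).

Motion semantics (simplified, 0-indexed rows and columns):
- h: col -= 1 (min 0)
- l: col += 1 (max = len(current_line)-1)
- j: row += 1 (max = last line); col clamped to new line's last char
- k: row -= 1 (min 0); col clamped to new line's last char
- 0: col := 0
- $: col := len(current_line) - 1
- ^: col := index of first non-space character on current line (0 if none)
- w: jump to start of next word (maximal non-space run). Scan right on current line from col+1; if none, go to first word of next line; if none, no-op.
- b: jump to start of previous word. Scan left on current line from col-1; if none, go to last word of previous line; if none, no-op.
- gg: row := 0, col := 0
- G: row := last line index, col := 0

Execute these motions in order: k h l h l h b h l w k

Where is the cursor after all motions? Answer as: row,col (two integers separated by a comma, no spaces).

After 1 (k): row=0 col=0 char='r'
After 2 (h): row=0 col=0 char='r'
After 3 (l): row=0 col=1 char='o'
After 4 (h): row=0 col=0 char='r'
After 5 (l): row=0 col=1 char='o'
After 6 (h): row=0 col=0 char='r'
After 7 (b): row=0 col=0 char='r'
After 8 (h): row=0 col=0 char='r'
After 9 (l): row=0 col=1 char='o'
After 10 (w): row=0 col=5 char='s'
After 11 (k): row=0 col=5 char='s'

Answer: 0,5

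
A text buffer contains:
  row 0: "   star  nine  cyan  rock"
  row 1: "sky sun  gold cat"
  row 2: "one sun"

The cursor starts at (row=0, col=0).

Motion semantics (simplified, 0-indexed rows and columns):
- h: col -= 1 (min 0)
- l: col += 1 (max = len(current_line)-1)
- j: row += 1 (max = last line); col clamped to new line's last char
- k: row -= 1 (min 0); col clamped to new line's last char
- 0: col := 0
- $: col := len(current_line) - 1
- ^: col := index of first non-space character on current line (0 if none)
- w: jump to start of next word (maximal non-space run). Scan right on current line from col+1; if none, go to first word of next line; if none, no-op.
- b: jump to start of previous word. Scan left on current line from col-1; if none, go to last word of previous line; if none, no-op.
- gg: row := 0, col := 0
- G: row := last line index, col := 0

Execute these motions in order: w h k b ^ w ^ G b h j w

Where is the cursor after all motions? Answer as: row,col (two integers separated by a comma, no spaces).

Answer: 2,6

Derivation:
After 1 (w): row=0 col=3 char='s'
After 2 (h): row=0 col=2 char='_'
After 3 (k): row=0 col=2 char='_'
After 4 (b): row=0 col=2 char='_'
After 5 (^): row=0 col=3 char='s'
After 6 (w): row=0 col=9 char='n'
After 7 (^): row=0 col=3 char='s'
After 8 (G): row=2 col=0 char='o'
After 9 (b): row=1 col=14 char='c'
After 10 (h): row=1 col=13 char='_'
After 11 (j): row=2 col=6 char='n'
After 12 (w): row=2 col=6 char='n'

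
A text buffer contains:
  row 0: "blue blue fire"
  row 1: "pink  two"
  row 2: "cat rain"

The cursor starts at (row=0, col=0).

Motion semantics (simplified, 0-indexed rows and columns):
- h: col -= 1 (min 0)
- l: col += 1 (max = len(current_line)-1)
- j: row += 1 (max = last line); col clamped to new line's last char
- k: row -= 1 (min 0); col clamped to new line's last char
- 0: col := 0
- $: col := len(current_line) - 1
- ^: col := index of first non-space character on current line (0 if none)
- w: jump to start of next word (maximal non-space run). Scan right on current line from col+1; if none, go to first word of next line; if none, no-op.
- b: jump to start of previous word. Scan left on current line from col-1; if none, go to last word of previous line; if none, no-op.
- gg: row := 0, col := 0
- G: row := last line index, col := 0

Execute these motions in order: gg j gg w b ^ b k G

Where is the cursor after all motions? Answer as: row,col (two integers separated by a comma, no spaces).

Answer: 2,0

Derivation:
After 1 (gg): row=0 col=0 char='b'
After 2 (j): row=1 col=0 char='p'
After 3 (gg): row=0 col=0 char='b'
After 4 (w): row=0 col=5 char='b'
After 5 (b): row=0 col=0 char='b'
After 6 (^): row=0 col=0 char='b'
After 7 (b): row=0 col=0 char='b'
After 8 (k): row=0 col=0 char='b'
After 9 (G): row=2 col=0 char='c'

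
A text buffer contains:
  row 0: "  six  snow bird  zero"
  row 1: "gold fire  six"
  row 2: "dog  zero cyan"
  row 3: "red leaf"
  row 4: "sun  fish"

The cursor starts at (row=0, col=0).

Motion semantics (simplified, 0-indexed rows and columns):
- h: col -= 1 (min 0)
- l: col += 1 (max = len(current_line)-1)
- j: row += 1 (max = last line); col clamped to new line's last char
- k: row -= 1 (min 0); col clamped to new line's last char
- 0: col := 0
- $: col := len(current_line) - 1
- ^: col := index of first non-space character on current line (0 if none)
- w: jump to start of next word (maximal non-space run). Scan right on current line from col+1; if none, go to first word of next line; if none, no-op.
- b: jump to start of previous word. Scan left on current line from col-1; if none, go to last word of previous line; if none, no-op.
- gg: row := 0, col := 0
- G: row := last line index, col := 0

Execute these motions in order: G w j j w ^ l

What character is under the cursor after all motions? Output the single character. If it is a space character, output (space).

After 1 (G): row=4 col=0 char='s'
After 2 (w): row=4 col=5 char='f'
After 3 (j): row=4 col=5 char='f'
After 4 (j): row=4 col=5 char='f'
After 5 (w): row=4 col=5 char='f'
After 6 (^): row=4 col=0 char='s'
After 7 (l): row=4 col=1 char='u'

Answer: u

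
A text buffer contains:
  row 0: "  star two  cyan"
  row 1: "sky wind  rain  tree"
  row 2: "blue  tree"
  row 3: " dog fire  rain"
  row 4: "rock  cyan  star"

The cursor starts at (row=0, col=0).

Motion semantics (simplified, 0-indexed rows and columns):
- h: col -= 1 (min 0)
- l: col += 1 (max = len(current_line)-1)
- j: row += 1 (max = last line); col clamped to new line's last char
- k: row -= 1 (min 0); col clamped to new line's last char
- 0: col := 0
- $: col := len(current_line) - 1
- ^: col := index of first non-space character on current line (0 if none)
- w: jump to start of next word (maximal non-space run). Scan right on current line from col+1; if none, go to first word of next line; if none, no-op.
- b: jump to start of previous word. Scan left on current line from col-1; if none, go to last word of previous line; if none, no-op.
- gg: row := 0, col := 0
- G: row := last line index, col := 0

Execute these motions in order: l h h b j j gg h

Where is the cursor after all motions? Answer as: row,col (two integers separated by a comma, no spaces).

Answer: 0,0

Derivation:
After 1 (l): row=0 col=1 char='_'
After 2 (h): row=0 col=0 char='_'
After 3 (h): row=0 col=0 char='_'
After 4 (b): row=0 col=0 char='_'
After 5 (j): row=1 col=0 char='s'
After 6 (j): row=2 col=0 char='b'
After 7 (gg): row=0 col=0 char='_'
After 8 (h): row=0 col=0 char='_'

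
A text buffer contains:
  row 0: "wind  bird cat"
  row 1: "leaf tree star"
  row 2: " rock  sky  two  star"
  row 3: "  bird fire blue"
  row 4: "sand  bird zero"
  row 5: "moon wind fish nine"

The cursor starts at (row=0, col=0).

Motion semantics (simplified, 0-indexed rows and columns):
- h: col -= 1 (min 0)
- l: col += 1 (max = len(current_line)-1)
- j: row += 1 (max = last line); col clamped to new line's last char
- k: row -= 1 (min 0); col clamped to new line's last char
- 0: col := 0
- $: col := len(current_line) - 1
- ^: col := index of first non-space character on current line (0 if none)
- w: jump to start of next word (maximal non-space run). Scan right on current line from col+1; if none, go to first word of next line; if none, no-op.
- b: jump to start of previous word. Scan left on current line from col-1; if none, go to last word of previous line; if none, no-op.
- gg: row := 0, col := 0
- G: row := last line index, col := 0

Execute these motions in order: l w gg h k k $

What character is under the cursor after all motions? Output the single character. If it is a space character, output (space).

After 1 (l): row=0 col=1 char='i'
After 2 (w): row=0 col=6 char='b'
After 3 (gg): row=0 col=0 char='w'
After 4 (h): row=0 col=0 char='w'
After 5 (k): row=0 col=0 char='w'
After 6 (k): row=0 col=0 char='w'
After 7 ($): row=0 col=13 char='t'

Answer: t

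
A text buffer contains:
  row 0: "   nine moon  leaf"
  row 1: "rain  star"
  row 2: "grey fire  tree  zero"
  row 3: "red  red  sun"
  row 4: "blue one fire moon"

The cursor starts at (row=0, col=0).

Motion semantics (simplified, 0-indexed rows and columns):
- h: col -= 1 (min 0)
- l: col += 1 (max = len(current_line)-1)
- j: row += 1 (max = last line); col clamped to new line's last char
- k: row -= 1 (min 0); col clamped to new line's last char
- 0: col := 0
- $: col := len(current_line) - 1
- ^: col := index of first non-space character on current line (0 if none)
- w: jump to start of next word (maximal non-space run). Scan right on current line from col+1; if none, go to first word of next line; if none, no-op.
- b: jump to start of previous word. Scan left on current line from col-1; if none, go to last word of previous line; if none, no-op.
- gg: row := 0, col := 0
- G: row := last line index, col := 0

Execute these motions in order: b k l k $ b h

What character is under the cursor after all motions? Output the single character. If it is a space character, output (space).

After 1 (b): row=0 col=0 char='_'
After 2 (k): row=0 col=0 char='_'
After 3 (l): row=0 col=1 char='_'
After 4 (k): row=0 col=1 char='_'
After 5 ($): row=0 col=17 char='f'
After 6 (b): row=0 col=14 char='l'
After 7 (h): row=0 col=13 char='_'

Answer: (space)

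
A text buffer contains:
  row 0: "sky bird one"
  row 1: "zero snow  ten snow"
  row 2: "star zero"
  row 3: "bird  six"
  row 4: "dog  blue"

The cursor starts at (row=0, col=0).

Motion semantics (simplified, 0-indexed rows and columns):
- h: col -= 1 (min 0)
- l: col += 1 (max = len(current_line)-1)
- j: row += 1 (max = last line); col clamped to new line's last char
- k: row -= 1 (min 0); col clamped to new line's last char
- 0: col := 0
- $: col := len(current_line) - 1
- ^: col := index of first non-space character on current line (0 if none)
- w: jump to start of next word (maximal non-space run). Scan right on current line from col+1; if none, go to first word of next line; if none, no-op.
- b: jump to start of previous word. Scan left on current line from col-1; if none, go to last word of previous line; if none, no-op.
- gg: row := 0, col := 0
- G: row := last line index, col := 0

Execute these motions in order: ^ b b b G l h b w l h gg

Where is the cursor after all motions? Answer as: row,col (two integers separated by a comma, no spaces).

After 1 (^): row=0 col=0 char='s'
After 2 (b): row=0 col=0 char='s'
After 3 (b): row=0 col=0 char='s'
After 4 (b): row=0 col=0 char='s'
After 5 (G): row=4 col=0 char='d'
After 6 (l): row=4 col=1 char='o'
After 7 (h): row=4 col=0 char='d'
After 8 (b): row=3 col=6 char='s'
After 9 (w): row=4 col=0 char='d'
After 10 (l): row=4 col=1 char='o'
After 11 (h): row=4 col=0 char='d'
After 12 (gg): row=0 col=0 char='s'

Answer: 0,0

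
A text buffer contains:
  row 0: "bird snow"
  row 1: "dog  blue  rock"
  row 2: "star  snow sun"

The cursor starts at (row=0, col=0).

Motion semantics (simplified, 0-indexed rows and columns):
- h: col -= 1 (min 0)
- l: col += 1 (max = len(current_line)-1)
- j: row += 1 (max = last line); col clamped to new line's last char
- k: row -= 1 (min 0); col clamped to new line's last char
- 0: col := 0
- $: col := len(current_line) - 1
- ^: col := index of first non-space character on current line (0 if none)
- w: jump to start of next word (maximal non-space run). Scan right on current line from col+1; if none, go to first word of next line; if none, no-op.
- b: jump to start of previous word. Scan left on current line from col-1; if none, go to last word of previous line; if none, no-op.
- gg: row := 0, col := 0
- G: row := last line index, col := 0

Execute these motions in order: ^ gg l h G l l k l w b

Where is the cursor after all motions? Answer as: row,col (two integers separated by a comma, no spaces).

After 1 (^): row=0 col=0 char='b'
After 2 (gg): row=0 col=0 char='b'
After 3 (l): row=0 col=1 char='i'
After 4 (h): row=0 col=0 char='b'
After 5 (G): row=2 col=0 char='s'
After 6 (l): row=2 col=1 char='t'
After 7 (l): row=2 col=2 char='a'
After 8 (k): row=1 col=2 char='g'
After 9 (l): row=1 col=3 char='_'
After 10 (w): row=1 col=5 char='b'
After 11 (b): row=1 col=0 char='d'

Answer: 1,0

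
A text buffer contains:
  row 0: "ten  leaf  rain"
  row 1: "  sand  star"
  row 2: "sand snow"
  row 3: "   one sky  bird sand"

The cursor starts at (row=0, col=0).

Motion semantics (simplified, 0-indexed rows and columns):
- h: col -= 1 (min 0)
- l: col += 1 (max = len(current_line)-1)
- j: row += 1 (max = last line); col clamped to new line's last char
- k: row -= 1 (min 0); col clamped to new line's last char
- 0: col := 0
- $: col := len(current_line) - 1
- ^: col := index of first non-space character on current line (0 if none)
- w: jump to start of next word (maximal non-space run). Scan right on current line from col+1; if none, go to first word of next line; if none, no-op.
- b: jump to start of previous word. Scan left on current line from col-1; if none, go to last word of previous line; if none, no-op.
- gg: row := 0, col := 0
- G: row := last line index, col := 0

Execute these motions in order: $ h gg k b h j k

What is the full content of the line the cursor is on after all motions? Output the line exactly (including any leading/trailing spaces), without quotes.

After 1 ($): row=0 col=14 char='n'
After 2 (h): row=0 col=13 char='i'
After 3 (gg): row=0 col=0 char='t'
After 4 (k): row=0 col=0 char='t'
After 5 (b): row=0 col=0 char='t'
After 6 (h): row=0 col=0 char='t'
After 7 (j): row=1 col=0 char='_'
After 8 (k): row=0 col=0 char='t'

Answer: ten  leaf  rain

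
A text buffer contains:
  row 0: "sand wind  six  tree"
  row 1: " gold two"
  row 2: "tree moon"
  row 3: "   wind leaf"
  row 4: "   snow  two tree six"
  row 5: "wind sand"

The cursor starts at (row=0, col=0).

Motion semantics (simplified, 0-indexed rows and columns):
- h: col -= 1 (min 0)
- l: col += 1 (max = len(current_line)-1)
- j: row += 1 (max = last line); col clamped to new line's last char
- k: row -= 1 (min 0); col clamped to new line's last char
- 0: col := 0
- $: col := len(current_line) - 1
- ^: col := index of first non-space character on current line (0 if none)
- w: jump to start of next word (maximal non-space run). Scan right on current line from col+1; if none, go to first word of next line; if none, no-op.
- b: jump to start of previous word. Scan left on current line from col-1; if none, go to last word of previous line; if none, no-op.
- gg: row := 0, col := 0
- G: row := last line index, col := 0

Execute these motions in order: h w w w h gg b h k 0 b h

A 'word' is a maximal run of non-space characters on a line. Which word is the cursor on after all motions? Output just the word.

After 1 (h): row=0 col=0 char='s'
After 2 (w): row=0 col=5 char='w'
After 3 (w): row=0 col=11 char='s'
After 4 (w): row=0 col=16 char='t'
After 5 (h): row=0 col=15 char='_'
After 6 (gg): row=0 col=0 char='s'
After 7 (b): row=0 col=0 char='s'
After 8 (h): row=0 col=0 char='s'
After 9 (k): row=0 col=0 char='s'
After 10 (0): row=0 col=0 char='s'
After 11 (b): row=0 col=0 char='s'
After 12 (h): row=0 col=0 char='s'

Answer: sand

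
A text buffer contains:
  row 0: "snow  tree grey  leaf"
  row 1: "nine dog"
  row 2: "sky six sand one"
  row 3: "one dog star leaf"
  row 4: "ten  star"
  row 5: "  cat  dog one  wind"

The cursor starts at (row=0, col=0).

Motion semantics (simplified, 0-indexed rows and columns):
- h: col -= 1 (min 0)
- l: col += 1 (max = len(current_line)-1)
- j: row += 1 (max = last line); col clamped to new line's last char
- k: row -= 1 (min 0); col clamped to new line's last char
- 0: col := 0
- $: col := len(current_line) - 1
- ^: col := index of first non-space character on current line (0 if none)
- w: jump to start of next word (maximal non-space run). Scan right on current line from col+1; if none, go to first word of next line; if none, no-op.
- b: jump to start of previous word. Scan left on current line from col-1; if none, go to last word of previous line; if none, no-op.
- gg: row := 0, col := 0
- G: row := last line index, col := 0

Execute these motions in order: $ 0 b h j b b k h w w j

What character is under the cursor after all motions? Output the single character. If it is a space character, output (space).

After 1 ($): row=0 col=20 char='f'
After 2 (0): row=0 col=0 char='s'
After 3 (b): row=0 col=0 char='s'
After 4 (h): row=0 col=0 char='s'
After 5 (j): row=1 col=0 char='n'
After 6 (b): row=0 col=17 char='l'
After 7 (b): row=0 col=11 char='g'
After 8 (k): row=0 col=11 char='g'
After 9 (h): row=0 col=10 char='_'
After 10 (w): row=0 col=11 char='g'
After 11 (w): row=0 col=17 char='l'
After 12 (j): row=1 col=7 char='g'

Answer: g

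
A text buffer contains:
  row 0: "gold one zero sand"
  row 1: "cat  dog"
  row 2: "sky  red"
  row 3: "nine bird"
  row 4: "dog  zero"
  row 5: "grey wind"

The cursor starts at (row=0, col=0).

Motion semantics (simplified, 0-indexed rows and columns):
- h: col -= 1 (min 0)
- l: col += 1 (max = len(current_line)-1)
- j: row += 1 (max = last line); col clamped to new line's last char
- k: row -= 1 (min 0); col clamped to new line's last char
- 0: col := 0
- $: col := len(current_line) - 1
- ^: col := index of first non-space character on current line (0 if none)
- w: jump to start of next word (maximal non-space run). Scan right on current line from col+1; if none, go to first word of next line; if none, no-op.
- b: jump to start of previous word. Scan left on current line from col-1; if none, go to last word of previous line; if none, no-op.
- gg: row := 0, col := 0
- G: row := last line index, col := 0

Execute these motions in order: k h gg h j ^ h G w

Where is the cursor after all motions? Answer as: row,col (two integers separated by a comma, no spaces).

After 1 (k): row=0 col=0 char='g'
After 2 (h): row=0 col=0 char='g'
After 3 (gg): row=0 col=0 char='g'
After 4 (h): row=0 col=0 char='g'
After 5 (j): row=1 col=0 char='c'
After 6 (^): row=1 col=0 char='c'
After 7 (h): row=1 col=0 char='c'
After 8 (G): row=5 col=0 char='g'
After 9 (w): row=5 col=5 char='w'

Answer: 5,5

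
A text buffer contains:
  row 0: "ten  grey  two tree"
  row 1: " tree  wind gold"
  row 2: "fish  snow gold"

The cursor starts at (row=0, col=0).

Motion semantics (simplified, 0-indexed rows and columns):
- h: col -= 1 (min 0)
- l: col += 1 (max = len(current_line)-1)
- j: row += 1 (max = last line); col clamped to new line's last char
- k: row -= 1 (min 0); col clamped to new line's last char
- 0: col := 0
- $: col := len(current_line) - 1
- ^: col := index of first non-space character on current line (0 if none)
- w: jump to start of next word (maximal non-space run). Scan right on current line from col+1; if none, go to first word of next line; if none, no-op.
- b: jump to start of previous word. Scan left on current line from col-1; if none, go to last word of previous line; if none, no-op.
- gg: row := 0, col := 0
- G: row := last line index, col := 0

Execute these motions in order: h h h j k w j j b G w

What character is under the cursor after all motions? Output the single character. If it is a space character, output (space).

Answer: s

Derivation:
After 1 (h): row=0 col=0 char='t'
After 2 (h): row=0 col=0 char='t'
After 3 (h): row=0 col=0 char='t'
After 4 (j): row=1 col=0 char='_'
After 5 (k): row=0 col=0 char='t'
After 6 (w): row=0 col=5 char='g'
After 7 (j): row=1 col=5 char='_'
After 8 (j): row=2 col=5 char='_'
After 9 (b): row=2 col=0 char='f'
After 10 (G): row=2 col=0 char='f'
After 11 (w): row=2 col=6 char='s'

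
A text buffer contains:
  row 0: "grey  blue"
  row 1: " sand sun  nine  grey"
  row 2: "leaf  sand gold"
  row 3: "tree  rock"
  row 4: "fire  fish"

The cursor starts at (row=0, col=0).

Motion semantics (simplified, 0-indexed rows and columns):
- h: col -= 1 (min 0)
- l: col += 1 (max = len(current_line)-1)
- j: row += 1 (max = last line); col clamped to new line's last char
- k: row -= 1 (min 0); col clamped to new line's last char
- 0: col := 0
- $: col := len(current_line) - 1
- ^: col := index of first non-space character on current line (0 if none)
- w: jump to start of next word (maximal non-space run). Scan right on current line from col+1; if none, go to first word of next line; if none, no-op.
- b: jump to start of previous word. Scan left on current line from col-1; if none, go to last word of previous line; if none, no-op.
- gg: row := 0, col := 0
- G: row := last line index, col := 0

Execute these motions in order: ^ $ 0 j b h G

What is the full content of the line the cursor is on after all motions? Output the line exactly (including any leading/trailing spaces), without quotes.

After 1 (^): row=0 col=0 char='g'
After 2 ($): row=0 col=9 char='e'
After 3 (0): row=0 col=0 char='g'
After 4 (j): row=1 col=0 char='_'
After 5 (b): row=0 col=6 char='b'
After 6 (h): row=0 col=5 char='_'
After 7 (G): row=4 col=0 char='f'

Answer: fire  fish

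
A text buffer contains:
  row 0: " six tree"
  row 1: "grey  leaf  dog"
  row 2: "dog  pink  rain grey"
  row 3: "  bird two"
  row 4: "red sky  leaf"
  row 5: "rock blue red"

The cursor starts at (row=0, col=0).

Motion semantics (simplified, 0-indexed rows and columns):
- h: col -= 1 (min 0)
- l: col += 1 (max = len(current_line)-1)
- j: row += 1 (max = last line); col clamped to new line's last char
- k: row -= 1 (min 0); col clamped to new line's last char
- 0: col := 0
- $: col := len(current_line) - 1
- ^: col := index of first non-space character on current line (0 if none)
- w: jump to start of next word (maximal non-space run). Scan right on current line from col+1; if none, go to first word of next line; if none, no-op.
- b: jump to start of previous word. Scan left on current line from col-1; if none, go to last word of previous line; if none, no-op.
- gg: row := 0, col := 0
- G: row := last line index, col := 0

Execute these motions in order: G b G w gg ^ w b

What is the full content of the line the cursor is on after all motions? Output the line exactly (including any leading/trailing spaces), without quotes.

Answer:  six tree

Derivation:
After 1 (G): row=5 col=0 char='r'
After 2 (b): row=4 col=9 char='l'
After 3 (G): row=5 col=0 char='r'
After 4 (w): row=5 col=5 char='b'
After 5 (gg): row=0 col=0 char='_'
After 6 (^): row=0 col=1 char='s'
After 7 (w): row=0 col=5 char='t'
After 8 (b): row=0 col=1 char='s'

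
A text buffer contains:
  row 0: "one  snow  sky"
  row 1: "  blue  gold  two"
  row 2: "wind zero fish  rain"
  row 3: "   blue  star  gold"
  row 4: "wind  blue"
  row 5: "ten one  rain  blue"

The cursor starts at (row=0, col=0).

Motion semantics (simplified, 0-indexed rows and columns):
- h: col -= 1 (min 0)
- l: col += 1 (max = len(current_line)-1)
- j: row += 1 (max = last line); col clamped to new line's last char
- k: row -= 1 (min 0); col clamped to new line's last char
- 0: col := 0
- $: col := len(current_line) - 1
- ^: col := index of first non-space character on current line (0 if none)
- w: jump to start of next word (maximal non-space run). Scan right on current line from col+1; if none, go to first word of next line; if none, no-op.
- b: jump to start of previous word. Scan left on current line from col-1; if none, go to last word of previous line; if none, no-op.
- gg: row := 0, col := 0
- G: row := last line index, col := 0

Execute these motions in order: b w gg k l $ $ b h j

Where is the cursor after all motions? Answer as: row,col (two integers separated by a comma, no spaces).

Answer: 1,10

Derivation:
After 1 (b): row=0 col=0 char='o'
After 2 (w): row=0 col=5 char='s'
After 3 (gg): row=0 col=0 char='o'
After 4 (k): row=0 col=0 char='o'
After 5 (l): row=0 col=1 char='n'
After 6 ($): row=0 col=13 char='y'
After 7 ($): row=0 col=13 char='y'
After 8 (b): row=0 col=11 char='s'
After 9 (h): row=0 col=10 char='_'
After 10 (j): row=1 col=10 char='l'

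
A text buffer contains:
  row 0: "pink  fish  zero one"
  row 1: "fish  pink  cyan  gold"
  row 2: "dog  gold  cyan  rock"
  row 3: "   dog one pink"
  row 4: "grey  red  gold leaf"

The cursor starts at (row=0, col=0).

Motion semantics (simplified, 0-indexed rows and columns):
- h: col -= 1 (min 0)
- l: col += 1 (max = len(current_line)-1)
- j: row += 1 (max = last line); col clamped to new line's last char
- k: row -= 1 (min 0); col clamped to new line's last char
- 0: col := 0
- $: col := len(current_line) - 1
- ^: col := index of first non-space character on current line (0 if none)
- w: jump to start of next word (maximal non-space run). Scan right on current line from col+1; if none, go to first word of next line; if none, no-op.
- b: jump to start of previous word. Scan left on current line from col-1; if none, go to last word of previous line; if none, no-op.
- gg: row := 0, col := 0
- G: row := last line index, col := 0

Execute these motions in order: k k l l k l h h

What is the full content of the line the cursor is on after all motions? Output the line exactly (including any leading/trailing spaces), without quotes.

Answer: pink  fish  zero one

Derivation:
After 1 (k): row=0 col=0 char='p'
After 2 (k): row=0 col=0 char='p'
After 3 (l): row=0 col=1 char='i'
After 4 (l): row=0 col=2 char='n'
After 5 (k): row=0 col=2 char='n'
After 6 (l): row=0 col=3 char='k'
After 7 (h): row=0 col=2 char='n'
After 8 (h): row=0 col=1 char='i'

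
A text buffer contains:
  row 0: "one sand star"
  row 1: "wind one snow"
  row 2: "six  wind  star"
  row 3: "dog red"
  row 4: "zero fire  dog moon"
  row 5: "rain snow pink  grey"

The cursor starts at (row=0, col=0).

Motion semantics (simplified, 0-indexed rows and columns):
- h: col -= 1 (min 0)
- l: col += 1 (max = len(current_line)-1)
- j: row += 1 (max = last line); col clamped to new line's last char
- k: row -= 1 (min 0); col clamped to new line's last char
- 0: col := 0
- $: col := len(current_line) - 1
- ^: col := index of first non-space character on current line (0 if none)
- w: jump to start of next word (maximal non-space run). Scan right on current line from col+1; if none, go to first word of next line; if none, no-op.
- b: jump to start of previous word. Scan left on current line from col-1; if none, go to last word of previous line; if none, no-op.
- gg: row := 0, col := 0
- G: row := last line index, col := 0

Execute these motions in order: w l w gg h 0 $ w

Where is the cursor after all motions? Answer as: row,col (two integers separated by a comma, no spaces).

Answer: 1,0

Derivation:
After 1 (w): row=0 col=4 char='s'
After 2 (l): row=0 col=5 char='a'
After 3 (w): row=0 col=9 char='s'
After 4 (gg): row=0 col=0 char='o'
After 5 (h): row=0 col=0 char='o'
After 6 (0): row=0 col=0 char='o'
After 7 ($): row=0 col=12 char='r'
After 8 (w): row=1 col=0 char='w'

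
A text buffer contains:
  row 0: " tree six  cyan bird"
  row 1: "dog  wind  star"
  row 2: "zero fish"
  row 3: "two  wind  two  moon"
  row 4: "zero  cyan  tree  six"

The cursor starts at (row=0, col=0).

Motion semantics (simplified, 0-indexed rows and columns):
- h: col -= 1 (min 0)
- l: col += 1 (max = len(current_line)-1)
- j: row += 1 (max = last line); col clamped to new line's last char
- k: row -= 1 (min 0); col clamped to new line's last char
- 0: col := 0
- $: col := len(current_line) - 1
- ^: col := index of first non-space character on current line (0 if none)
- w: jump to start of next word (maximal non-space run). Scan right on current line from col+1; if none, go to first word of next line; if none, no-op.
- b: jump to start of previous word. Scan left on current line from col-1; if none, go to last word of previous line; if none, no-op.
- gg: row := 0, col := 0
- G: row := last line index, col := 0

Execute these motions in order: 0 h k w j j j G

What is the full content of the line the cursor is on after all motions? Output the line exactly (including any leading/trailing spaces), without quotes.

Answer: zero  cyan  tree  six

Derivation:
After 1 (0): row=0 col=0 char='_'
After 2 (h): row=0 col=0 char='_'
After 3 (k): row=0 col=0 char='_'
After 4 (w): row=0 col=1 char='t'
After 5 (j): row=1 col=1 char='o'
After 6 (j): row=2 col=1 char='e'
After 7 (j): row=3 col=1 char='w'
After 8 (G): row=4 col=0 char='z'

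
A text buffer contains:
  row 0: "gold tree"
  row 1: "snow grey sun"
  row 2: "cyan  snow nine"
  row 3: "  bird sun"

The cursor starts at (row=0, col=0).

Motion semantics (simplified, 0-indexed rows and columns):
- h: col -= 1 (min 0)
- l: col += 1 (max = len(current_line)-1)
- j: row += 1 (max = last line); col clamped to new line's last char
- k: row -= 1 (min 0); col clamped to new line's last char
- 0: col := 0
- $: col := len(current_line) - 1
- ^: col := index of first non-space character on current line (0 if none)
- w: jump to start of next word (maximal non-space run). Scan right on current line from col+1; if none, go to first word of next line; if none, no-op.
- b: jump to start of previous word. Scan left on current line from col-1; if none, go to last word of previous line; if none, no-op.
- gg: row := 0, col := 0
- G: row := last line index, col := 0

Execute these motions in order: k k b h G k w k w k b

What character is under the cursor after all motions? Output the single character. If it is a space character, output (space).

Answer: t

Derivation:
After 1 (k): row=0 col=0 char='g'
After 2 (k): row=0 col=0 char='g'
After 3 (b): row=0 col=0 char='g'
After 4 (h): row=0 col=0 char='g'
After 5 (G): row=3 col=0 char='_'
After 6 (k): row=2 col=0 char='c'
After 7 (w): row=2 col=6 char='s'
After 8 (k): row=1 col=6 char='r'
After 9 (w): row=1 col=10 char='s'
After 10 (k): row=0 col=8 char='e'
After 11 (b): row=0 col=5 char='t'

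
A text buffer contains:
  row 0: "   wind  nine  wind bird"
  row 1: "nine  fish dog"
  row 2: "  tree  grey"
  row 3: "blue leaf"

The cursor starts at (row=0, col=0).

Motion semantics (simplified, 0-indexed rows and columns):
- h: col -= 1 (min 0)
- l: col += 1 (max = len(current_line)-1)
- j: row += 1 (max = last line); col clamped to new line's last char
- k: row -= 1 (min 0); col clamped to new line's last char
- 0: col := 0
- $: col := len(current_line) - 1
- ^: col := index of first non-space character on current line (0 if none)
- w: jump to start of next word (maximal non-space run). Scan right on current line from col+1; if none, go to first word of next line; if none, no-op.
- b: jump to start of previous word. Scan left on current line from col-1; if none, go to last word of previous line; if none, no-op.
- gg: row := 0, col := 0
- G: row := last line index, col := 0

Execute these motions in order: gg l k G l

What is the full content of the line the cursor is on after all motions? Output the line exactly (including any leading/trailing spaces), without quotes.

Answer: blue leaf

Derivation:
After 1 (gg): row=0 col=0 char='_'
After 2 (l): row=0 col=1 char='_'
After 3 (k): row=0 col=1 char='_'
After 4 (G): row=3 col=0 char='b'
After 5 (l): row=3 col=1 char='l'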